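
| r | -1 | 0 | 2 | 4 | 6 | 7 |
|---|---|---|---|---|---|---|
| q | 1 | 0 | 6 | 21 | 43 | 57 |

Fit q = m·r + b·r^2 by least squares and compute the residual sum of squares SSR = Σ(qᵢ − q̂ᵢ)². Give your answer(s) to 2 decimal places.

SSR = 1.37

Setting ∂/∂m … = 0 gives: 106·m + 630·b = 752;  630·m + 3970·b = 4702.
(Σr·r = 106, Σr·r^2 = 630, Σr^2·r^2 = 3970, Σr·q = 752, Σr^2·q = 4702.)
det = 106·3970 − 630² = 23920.
m = (752·3970 − 630·4702)/23920 = 1159/1196; b = (106·4702 − 630·752)/23920 = 6163/5980.
Residuals: 61/65, 0, -181/2990, 948/1495, 251/2990, -423/1495; SSR = 4107/2990.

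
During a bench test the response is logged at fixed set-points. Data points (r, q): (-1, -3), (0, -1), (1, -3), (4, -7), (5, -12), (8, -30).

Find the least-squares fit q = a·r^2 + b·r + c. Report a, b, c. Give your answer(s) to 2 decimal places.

a = -0.51, b = 0.57, c = -1.86

With design matrix M, MᵀM = [[4979, 701, 107]; [701, 107, 17]; [107, 17, 6]] and Mᵀq = [-2338, -328, -56]ᵀ.
Inverting the 3×3 Gram matrix, [a, b, c]ᵀ = [-11431/22396, 1167/2036, -10387/5599]ᵀ.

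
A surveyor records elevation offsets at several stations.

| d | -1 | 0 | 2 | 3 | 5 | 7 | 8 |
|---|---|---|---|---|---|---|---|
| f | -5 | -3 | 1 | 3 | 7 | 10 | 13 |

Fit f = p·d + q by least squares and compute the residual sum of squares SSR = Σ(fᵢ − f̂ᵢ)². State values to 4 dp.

SSR = 0.6742

Normal-equation sums: Σd·d = 152, Σd = 24, Σ1 = 7.
And Σd·f = 225, Σf = 26.
Δ = 152·7 − 24² = 488.
p = (225·7 − 24·26)/488 = 951/488; q = (152·26 − 24·225)/488 = -181/61.
Residuals: -41/488, -2/61, 17/244, 59/488, 109/488, -329/488, 23/61; SSR = 329/488.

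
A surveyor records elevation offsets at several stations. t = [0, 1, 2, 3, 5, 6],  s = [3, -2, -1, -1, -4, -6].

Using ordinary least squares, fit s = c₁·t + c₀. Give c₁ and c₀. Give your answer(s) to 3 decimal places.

From the data, Σt·t = 75, Σt = 17, Σ1 = 6.
And Σt·s = -63, Σs = -11.
Normal equations: [[75, 17]; [17, 6]]·[c₁, c₀]ᵀ = [-63, -11]ᵀ.
Eliminating c₀: 6·(row 1) − 17·(row 2) gives 161·c₁ = 6·(-63) − 17·(-11) = -191, so c₁ = -191/161.
Then c₀ = ((-11) − 17·(-191/161))/6 = 246/161.

c₁ = -1.186, c₀ = 1.528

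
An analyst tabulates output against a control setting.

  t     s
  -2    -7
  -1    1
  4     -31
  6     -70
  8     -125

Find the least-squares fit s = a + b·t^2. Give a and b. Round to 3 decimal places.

a = 1.602, b = -1.984

Entries of AᵀA: Σ1 = 5, Σt^2 = 121, Σt^2·t^2 = 5665.
For Aᵀs: Σs = -232, Σt^2·s = -11043.
So AᵀA·[a, b]ᵀ = Aᵀs: [[5, 121]; [121, 5665]]·[a, b]ᵀ = [-232, -11043]ᵀ.
Determinant 5·5665 − 121² = 13684.
a = ((-232)·5665 − 121·(-11043))/13684 = 1993/1244; b = (5·(-11043) − 121·(-232))/13684 = -27143/13684.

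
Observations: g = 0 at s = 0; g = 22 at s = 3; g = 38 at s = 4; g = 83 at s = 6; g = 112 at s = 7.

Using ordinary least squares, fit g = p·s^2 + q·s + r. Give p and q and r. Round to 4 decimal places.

Normal-equation sums: Σs^2·s^2 = 4034, Σs^2·s = 650, Σs^2 = 110, Σs·s = 110, Σs = 20, Σ1 = 5.
Right-hand side: Σs^2·g = 9282, Σs·g = 1500, Σg = 255.
Inverting the 3×3 Gram matrix, [p, q, r]ᵀ = [13/6, 5/6, 0]ᵀ.

p = 2.1667, q = 0.8333, r = 0.0000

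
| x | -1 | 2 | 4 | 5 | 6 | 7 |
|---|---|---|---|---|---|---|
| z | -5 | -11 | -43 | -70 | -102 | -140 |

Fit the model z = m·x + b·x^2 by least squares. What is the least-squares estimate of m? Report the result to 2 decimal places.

Sums needed: Σx·x = 131, Σx·x^2 = 755, Σx^2·x^2 = 4595.
For Aᵀz: Σx·z = -2131, Σx^2·z = -13019.
So AᵀA·[m, b]ᵀ = Aᵀz: [[131, 755]; [755, 4595]]·[m, b]ᵀ = [-2131, -13019]ᵀ.
Determinant 131·4595 − 755² = 31920.
m = ((-2131)·4595 − 755·(-13019))/31920 = 935/798; b = (131·(-13019) − 755·(-2131))/31920 = -12073/3990.

m = 1.17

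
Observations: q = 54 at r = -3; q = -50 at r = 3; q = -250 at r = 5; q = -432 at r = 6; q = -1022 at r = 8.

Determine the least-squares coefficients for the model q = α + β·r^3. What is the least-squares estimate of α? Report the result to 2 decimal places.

Compute the Gram sums: Σ1 = 5, Σr^3 = 853, Σr^3·r^3 = 325883.
And Σq = -1700, Σr^3·q = -650634.
So MᵀM·[α, β]ᵀ = Mᵀq: [[5, 853]; [853, 325883]]·[α, β]ᵀ = [-1700, -650634]ᵀ.
Eliminating β: 325883·(row 1) − 853·(row 2) gives 901806·α = 325883·(-1700) − 853·(-650634) = 989702, so α = 494851/450903.
Then β = ((-650634) − 853·(494851/450903))/325883 = -901535/450903.

α = 1.10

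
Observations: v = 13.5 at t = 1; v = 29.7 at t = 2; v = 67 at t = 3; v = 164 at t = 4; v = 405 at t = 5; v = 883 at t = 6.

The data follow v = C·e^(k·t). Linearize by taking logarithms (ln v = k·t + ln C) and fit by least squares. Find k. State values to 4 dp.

With ln vᵢ as the transformed response and tᵢ as the regressor:
AᵀA = [[91.0000, 21.0000]; [21.0000, 6]], rhs = [113.1179, 28.0856]ᵀ  (here Σt = 21.0000, Σ(t)² = 91.0000, Σln v = 28.0856, Σt·ln v = 113.1179).
Δ = 91.0000·6 − (21.0000)² = 105.0000; k = (113.1179·6 − 21.0000·28.0856)/105.0000 = 0.84676, ln C = (91.0000·28.0856 − 21.0000·113.1179)/105.0000 = 1.71728.

k = 0.8468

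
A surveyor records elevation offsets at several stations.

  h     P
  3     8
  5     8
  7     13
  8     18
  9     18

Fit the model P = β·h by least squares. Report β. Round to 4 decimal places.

β = 2.0219

Entries of XᵀX: Σh·h = 228.
For XᵀP: Σh·P = 461.
XᵀX·[β]ᵀ = XᵀP becomes [[228]]·[β]ᵀ = [461]ᵀ.
Hence β = 461 / 228 ≈ 2.02193.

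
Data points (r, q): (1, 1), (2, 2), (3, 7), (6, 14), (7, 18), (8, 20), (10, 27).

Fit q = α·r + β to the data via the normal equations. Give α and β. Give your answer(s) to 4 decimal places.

Entries of XᵀX: Σr·r = 263, Σr = 37, Σ1 = 7.
Right-hand side: Σr·q = 666, Σq = 89.
Normal equations: [[263, 37]; [37, 7]]·[α, β]ᵀ = [666, 89]ᵀ.
det = 263·7 − 37² = 472.
α = (666·7 − 37·89)/472 = 1369/472; β = (263·89 − 37·666)/472 = -1235/472.

α = 2.9004, β = -2.6165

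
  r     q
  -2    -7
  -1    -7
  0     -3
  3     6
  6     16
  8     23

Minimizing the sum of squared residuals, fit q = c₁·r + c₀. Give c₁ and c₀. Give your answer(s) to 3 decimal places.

The normal equations are: 114·c₁ + 14·c₀ = 319;  14·c₁ + 6·c₀ = 28.
(Σr·r = 114, Σr = 14, Σ1 = 6, Σr·q = 319, Σq = 28.)
Eliminating c₀: 6·(row 1) − 14·(row 2) gives 488·c₁ = 6·319 − 14·28 = 1522, so c₁ = 761/244.
Then c₀ = (28 − 14·(761/244))/6 = -637/244.

c₁ = 3.119, c₀ = -2.611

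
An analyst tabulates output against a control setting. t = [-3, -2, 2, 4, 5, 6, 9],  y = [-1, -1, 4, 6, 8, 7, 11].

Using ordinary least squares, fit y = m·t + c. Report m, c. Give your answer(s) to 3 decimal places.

m = 1.036, c = 1.750

Setting ∂/∂m … = 0 gives: 175·m + 21·c = 218;  21·m + 7·c = 34.
Δ = 175·7 − 21² = 784.
m = (218·7 − 21·34)/784 = 29/28; c = (175·34 − 21·218)/784 = 7/4.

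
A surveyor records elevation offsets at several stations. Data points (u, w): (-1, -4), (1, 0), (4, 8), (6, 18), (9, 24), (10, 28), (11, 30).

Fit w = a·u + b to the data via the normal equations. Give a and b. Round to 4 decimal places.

The normal equations are: 356·a + 40·b = 970;  40·a + 7·b = 104.
det = 356·7 − 40² = 892.
a = (970·7 − 40·104)/892 = 1315/446; b = (356·104 − 40·970)/892 = -444/223.

a = 2.9484, b = -1.9910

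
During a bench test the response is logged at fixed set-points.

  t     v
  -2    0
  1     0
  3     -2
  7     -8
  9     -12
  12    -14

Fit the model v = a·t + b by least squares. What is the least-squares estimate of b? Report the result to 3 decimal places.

b = -0.275

Setting ∂/∂a … = 0 gives: 288·a + 30·b = -338;  30·a + 6·b = -36.
Determinant 288·6 − 30² = 828.
a = ((-338)·6 − 30·(-36))/828 = -79/69; b = (288·(-36) − 30·(-338))/828 = -19/69.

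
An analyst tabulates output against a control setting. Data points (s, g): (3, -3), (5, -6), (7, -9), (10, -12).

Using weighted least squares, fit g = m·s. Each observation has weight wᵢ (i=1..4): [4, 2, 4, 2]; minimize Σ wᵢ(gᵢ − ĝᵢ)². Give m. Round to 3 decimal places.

m = -1.220

The normal system AᵀWA·[m]ᵀ = AᵀWg is [[482]]·[m]ᵀ = [-588]ᵀ.
Hence m = -588 / 482 ≈ -1.21992.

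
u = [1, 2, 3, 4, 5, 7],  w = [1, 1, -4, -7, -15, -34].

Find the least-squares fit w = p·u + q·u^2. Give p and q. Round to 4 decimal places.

p = 1.9903, q = -0.9806

Normal-equation sums: Σu·u = 104, Σu·u^2 = 568, Σu^2·u^2 = 3380.
For Mᵀw: Σu·w = -350, Σu^2·w = -2184.
Eliminating q: 3380·(row 1) − 568·(row 2) gives 28896·p = 3380·(-350) − 568·(-2184) = 57512, so p = 1027/516.
Then q = ((-2184) − 568·(1027/516))/3380 = -253/258.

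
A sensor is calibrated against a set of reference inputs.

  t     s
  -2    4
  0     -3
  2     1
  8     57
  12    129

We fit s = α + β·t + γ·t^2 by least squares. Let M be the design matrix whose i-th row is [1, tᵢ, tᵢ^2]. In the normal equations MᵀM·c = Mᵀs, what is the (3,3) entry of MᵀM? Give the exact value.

Row 3 ↔ basis t^2, column 3 ↔ basis t^2, so (MᵀM)_{3,3} = Σᵢ (t^2)·(t^2) = (4)·(4) + (0)·(0) + (4)·(4) + (64)·(64) + (144)·(144) = 24864.

24864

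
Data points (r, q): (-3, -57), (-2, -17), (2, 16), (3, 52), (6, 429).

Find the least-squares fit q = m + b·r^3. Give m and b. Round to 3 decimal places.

m = -1.551, b = 1.994

The normal equations are: 5·m + 216·b = 423;  216·m + 48242·b = 95871.
(Σ1 = 5, Σr^3 = 216, Σr^3·r^3 = 48242, Σq = 423, Σr^3·q = 95871.)
Determinant 5·48242 − 216² = 194554.
m = (423·48242 − 216·95871)/194554 = -150885/97277; b = (5·95871 − 216·423)/194554 = 387987/194554.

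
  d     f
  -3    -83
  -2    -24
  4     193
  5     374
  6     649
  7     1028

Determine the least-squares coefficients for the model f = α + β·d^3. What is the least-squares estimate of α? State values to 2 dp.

The normal system MᵀM·[α, β]ᵀ = Mᵀf is [[6, 713]; [713, 184819]]·[α, β]ᵀ = [2137, 554323]ᵀ.
Δ = 6·184819 − 713² = 600545.
α = (2137·184819 − 713·554323)/600545 = -274096/600545; β = (6·554323 − 713·2137)/600545 = 1802257/600545.

α = -0.46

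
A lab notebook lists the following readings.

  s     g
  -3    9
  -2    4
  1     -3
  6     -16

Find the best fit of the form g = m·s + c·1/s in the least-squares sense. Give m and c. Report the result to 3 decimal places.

Compute the Gram sums: Σs·s = 50, Σs·1/s = 4, Σ1/s·1/s = 25/18.
For Mᵀg: Σs·g = -134, Σ1/s·g = -32/3.
Δ = 50·(25/18) − 4² = 481/9.
m = ((-134)·(25/18) − 4·(-32/3))/(481/9) = -1291/481; c = (50·(-32/3) − 4·(-134))/(481/9) = 24/481.

m = -2.684, c = 0.050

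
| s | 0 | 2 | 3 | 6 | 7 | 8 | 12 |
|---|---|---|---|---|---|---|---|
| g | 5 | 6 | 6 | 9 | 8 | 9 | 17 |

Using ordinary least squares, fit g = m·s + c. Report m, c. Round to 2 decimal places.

MᵀM·[m, c]ᵀ = Mᵀg reads: 306·m + 38·c = 416;  38·m + 7·c = 60.
(Σs·s = 306, Σs = 38, Σ1 = 7, Σs·g = 416, Σg = 60.)
Eliminating c: 7·(row 1) − 38·(row 2) gives 698·m = 7·416 − 38·60 = 632, so m = 316/349.
Then c = (60 − 38·(316/349))/7 = 1276/349.

m = 0.91, c = 3.66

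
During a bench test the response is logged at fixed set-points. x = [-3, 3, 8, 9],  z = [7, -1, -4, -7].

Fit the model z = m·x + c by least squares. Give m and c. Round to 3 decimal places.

m = -1.077, c = 3.328

The normal equations are: 163·m + 17·c = -119;  17·m + 4·c = -5.
det = 163·4 − 17² = 363.
m = ((-119)·4 − 17·(-5))/363 = -391/363; c = (163·(-5) − 17·(-119))/363 = 1208/363.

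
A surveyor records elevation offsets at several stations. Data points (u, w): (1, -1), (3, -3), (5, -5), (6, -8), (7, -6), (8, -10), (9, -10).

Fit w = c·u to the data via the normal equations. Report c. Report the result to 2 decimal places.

c = -1.11

From the data, Σu·u = 265.
Moment sums: Σu·w = -295.
Normal equations: [[265]]·[c]ᵀ = [-295]ᵀ.
c = (-295)/265 = -1.11321.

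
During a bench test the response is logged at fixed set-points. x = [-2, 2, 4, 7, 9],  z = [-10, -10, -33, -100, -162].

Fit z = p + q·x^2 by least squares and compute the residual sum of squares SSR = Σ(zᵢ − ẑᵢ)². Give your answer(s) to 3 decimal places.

Forming MᵀM = [[5, 154]; [154, 9250]] and Mᵀz = [-315, -18630]ᵀ gives MᵀM·[p, q]ᵀ = Mᵀz.
det = 5·9250 − 154² = 22534.
p = ((-315)·9250 − 154·(-18630))/22534 = -22365/11267; q = (5·(-18630) − 154·(-315))/22534 = -22320/11267.
Residuals: -1025/11267, -1025/11267, 7674/11267, -10655/11267, 5031/11267; SSR = 17736/11267.

SSR = 1.574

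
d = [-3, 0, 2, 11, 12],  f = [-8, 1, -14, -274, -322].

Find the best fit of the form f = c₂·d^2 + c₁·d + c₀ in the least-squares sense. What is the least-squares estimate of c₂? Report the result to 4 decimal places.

The normal system MᵀM·[c₂, c₁, c₀]ᵀ = Mᵀf is [[35474, 3040, 278]; [3040, 278, 22]; [278, 22, 5]]·[c₂, c₁, c₀]ᵀ = [-79650, -6882, -617]ᵀ.
Inverting the 3×3 Gram matrix, [c₂, c₁, c₀]ᵀ = [-89654/45327, -143506/45327, 22837/45327]ᵀ.

c₂ = -1.9779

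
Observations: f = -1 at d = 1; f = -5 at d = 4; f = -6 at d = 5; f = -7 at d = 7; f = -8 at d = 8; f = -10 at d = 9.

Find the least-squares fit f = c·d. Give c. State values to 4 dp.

Forming MᵀM = [[236]] and Mᵀf = [-254]ᵀ gives MᵀM·[c]ᵀ = Mᵀf.
Hence c = -254 / 236 ≈ -1.07627.

c = -1.0763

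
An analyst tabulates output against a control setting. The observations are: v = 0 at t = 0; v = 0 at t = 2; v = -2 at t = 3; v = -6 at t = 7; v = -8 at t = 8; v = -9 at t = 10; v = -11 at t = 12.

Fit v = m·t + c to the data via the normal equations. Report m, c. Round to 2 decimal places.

AᵀA·[m, c]ᵀ = Aᵀv reads: 370·m + 42·c = -334;  42·m + 7·c = -36.
(Σt·t = 370, Σt = 42, Σ1 = 7, Σt·v = -334, Σv = -36.)
Determinant 370·7 − 42² = 826.
m = ((-334)·7 − 42·(-36))/826 = -1; c = (370·(-36) − 42·(-334))/826 = 6/7.

m = -1.00, c = 0.86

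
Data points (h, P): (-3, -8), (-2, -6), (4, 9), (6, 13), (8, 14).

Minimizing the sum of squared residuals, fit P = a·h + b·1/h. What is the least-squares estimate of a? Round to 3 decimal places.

a = 1.793

Compute the Gram sums: Σh·h = 129, Σh·1/h = 5, Σ1/h·1/h = 269/576.
Moment sums: Σh·P = 262, Σ1/h·P = 71/6.
det = 129·(269/576) − 5² = 6767/192.
a = (262·(269/576) − 5·(71/6))/(6767/192) = 36398/20301; b = (129·(71/6) − 5·262)/(6767/192) = 41568/6767.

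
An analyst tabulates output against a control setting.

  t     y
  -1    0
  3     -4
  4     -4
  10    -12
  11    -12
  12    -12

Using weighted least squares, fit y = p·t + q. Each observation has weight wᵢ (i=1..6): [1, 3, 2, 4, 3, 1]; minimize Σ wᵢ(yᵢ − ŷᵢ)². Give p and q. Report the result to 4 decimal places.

Sums needed: Σwᵢ·t·t = 967, Σwᵢ·t = 101, Σwᵢ·1 = 14.
For MᵀWy: Σwᵢ·t·y = -1088, Σwᵢ·y = -116.
MᵀWM·[p, q]ᵀ = MᵀWy becomes [[967, 101]; [101, 14]]·[p, q]ᵀ = [-1088, -116]ᵀ.
Eliminating q: 14·(row 1) − 101·(row 2) gives 3337·p = 14·(-1088) − 101·(-116) = -3516, so p = -3516/3337.
Then q = ((-116) − 101·(-3516/3337))/14 = -2284/3337.

p = -1.0536, q = -0.6844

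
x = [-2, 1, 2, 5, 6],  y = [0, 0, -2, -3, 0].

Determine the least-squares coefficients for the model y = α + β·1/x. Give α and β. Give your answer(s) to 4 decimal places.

α = -0.9466, β = -0.1954

Compute the Gram sums: Σ1 = 5, Σ1/x = 41/30, Σ1/x·1/x = 1411/900.
And Σy = -5, Σ1/x·y = -8/5.
Determinant 5·(1411/900) − (41/30)² = 2687/450.
α = ((-5)·(1411/900) − (41/30)·(-8/5))/(2687/450) = -5087/5374; β = (5·(-8/5) − (41/30)·(-5))/(2687/450) = -525/2687.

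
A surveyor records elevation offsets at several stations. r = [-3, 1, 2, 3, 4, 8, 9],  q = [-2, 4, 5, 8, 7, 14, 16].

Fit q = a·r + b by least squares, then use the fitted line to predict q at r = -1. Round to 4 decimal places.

Entries of MᵀM: Σr·r = 184, Σr = 24, Σ1 = 7.
And Σr·q = 328, Σq = 52.
Eliminating b: 7·(row 1) − 24·(row 2) gives 712·a = 7·328 − 24·52 = 1048, so a = 131/89.
Then b = (52 − 24·(131/89))/7 = 212/89.
At r = -1: q̂ = (131/89)·(-1) + (212/89)·(1) = 81/89.

q̂ = 0.9101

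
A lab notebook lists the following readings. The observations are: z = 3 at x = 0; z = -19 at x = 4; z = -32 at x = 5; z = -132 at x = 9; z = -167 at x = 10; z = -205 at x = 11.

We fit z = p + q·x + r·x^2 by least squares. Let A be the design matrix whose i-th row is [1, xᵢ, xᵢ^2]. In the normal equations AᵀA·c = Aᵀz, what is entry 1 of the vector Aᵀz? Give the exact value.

Entry 1 ↔ basis 1, so (Aᵀz)_{1} = Σᵢ zᵢ = (1)·(3) + (1)·(-19) + (1)·(-32) + (1)·(-132) + (1)·(-167) + (1)·(-205) = -552.

-552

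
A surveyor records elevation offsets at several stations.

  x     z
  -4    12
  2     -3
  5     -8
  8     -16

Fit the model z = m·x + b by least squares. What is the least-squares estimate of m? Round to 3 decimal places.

m = -2.295

Sums needed: Σx·x = 109, Σx = 11, Σ1 = 4.
And Σx·z = -222, Σz = -15.
So MᵀM·[m, b]ᵀ = Mᵀz: [[109, 11]; [11, 4]]·[m, b]ᵀ = [-222, -15]ᵀ.
Determinant 109·4 − 11² = 315.
m = ((-222)·4 − 11·(-15))/315 = -241/105; b = (109·(-15) − 11·(-222))/315 = 269/105.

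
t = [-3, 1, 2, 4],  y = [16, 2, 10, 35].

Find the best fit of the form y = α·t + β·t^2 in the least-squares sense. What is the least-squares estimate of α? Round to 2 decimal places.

Normal-equation sums: Σt·t = 30, Σt·t^2 = 46, Σt^2·t^2 = 354.
And Σt·y = 114, Σt^2·y = 746.
Determinant 30·354 − 46² = 8504.
α = (114·354 − 46·746)/8504 = 755/1063; β = (30·746 − 46·114)/8504 = 2142/1063.

α = 0.71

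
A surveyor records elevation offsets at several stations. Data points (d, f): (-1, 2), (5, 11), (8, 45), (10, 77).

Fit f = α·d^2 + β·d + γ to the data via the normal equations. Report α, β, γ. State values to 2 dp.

From the data, Σd^2·d^2 = 14722, Σd^2·d = 1636, Σd^2 = 190, Σd·d = 190, Σd = 22, Σ1 = 4.
Moment sums: Σd^2·f = 10857, Σd·f = 1183, Σf = 135.
So XᵀX·[α, β, γ]ᵀ = Xᵀf: [[14722, 1636, 190]; [1636, 190, 22]; [190, 22, 4]]·[α, β, γ]ᵀ = [10857, 1183, 135]ᵀ.
Inverting the 3×3 Gram matrix, [α, β, γ]ᵀ = [15445/14604, -13019/4868, -25939/14604]ᵀ.

α = 1.06, β = -2.67, γ = -1.78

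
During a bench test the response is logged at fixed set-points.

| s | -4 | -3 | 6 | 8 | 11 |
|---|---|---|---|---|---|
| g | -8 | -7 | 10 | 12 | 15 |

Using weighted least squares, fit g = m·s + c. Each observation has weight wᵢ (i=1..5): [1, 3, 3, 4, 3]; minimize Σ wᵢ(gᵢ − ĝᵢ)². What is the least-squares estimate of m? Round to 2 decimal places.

m = 1.63

Sums needed: Σwᵢ·s·s = 770, Σwᵢ·s = 70, Σwᵢ·1 = 14.
Moment sums: Σwᵢ·s·g = 1154, Σwᵢ·g = 94.
MᵀWM·[m, c]ᵀ = MᵀWg becomes [[770, 70]; [70, 14]]·[m, c]ᵀ = [1154, 94]ᵀ.
det = 770·14 − 70² = 5880.
m = (1154·14 − 70·94)/5880 = 57/35; c = (770·94 − 70·1154)/5880 = -10/7.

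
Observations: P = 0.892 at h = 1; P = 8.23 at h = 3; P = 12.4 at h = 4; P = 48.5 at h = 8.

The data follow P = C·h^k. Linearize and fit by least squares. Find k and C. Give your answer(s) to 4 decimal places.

Let Y = ln P. Fitting Y = k·ln h + ln C by least squares:
Σln h = 4.5643, Σ(ln h)² = 7.4528, Σln P = 8.3928, Σln h·ln P = 13.8774.
Equations: 7.4528·k + 4.5643·ln C = 13.8774;  4.5643·k + 4·ln C = 8.3928.
Slope k = (n·Σln h·ln P − Σln h·Σln P)/(n·Σ(ln h)² − (Σln h)²) = (4·13.8774 − 4.5643·8.3928)/8.9781 = 1.91601; ln C = (Σln P − k·Σln h)/n = -0.08815, so C = exp(-0.08815) = 0.91563.

k = 1.9160, C = 0.9156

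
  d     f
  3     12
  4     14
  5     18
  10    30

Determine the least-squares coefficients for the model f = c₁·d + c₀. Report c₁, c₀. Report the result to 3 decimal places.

c₁ = 2.586, c₀ = 4.276

With design matrix A, AᵀA = [[150, 22]; [22, 4]] and Aᵀf = [482, 74]ᵀ.
det = 150·4 − 22² = 116.
c₁ = (482·4 − 22·74)/116 = 75/29; c₀ = (150·74 − 22·482)/116 = 124/29.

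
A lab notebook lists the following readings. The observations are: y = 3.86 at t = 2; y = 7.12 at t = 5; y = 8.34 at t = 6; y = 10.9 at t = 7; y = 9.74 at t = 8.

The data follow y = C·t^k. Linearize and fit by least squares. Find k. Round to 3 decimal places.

k = 0.727

Let Y = ln y. Fitting Y = k·ln t + ln C by least squares:
AᵀA = [[14.3918, 8.1197]; [8.1197, 5]], rhs = [17.2775, 10.0996]ᵀ  (here Σln t = 8.1197, Σ(ln t)² = 14.3918, Σln y = 10.0996, Σln t·ln y = 17.2775).
Solving (det = 6.0295): k = 0.72664, ln C = 0.83992.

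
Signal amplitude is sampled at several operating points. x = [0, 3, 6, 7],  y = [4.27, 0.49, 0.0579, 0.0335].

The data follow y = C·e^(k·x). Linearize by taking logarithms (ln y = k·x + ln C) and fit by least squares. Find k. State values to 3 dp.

Let Y = ln y. Fitting Y = k·x + ln C by least squares:
Σx = 16.0000, Σ(x)² = 94.0000, Σln y = -5.5070, Σx·ln y = -43.0077.
Normal system: [[94.0000, 16.0000]; [16.0000, 4]]·[k, ln C]ᵀ = [-43.0077, -5.5070]ᵀ.
Δ = 94.0000·4 − (16.0000)² = 120.0000; k = (-43.0077·4 − 16.0000·-5.5070)/120.0000 = -0.69933, ln C = (94.0000·-5.5070 − 16.0000·-43.0077)/120.0000 = 1.42056.

k = -0.699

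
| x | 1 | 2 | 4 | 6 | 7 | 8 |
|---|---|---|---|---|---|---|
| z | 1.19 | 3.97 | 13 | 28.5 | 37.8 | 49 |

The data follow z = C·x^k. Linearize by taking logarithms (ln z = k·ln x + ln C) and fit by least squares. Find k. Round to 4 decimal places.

k = 1.7847

With ln zᵢ as the transformed response and ln xᵢ as the regressor:
Σln x = 7.8966, Σ(ln x)² = 13.7233, Σln z = 14.9917, Σln x·ln z = 25.6746.
Equations: 13.7233·k + 7.8966·ln C = 25.6746;  7.8966·k + 6·ln C = 14.9917.
Slope k = (n·Σln x·ln z − Σln x·Σln z)/(n·Σ(ln x)² − (Σln x)²) = (6·25.6746 − 7.8966·14.9917)/19.9843 = 1.78465; ln C = (Σln z − k·Σln x)/n = 0.14985.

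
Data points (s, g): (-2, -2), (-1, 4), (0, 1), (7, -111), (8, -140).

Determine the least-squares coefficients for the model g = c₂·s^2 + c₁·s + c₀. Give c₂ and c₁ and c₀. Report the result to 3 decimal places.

The normal system MᵀM·[c₂, c₁, c₀]ᵀ = Mᵀg is [[6514, 846, 118]; [846, 118, 12]; [118, 12, 5]]·[c₂, c₁, c₀]ᵀ = [-14403, -1897, -248]ᵀ.
Inverting the 3×3 Gram matrix, [c₂, c₁, c₀]ᵀ = [-37531/19876, -53275/19876, 13871/9938]ᵀ.

c₂ = -1.888, c₁ = -2.680, c₀ = 1.396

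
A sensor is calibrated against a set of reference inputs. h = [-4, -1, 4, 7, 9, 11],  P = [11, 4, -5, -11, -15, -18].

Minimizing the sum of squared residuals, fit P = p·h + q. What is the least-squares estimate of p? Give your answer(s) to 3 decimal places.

p = -1.930

Setting ∂/∂p … = 0 gives: 284·p + 26·q = -478;  26·p + 6·q = -34.
Determinant 284·6 − 26² = 1028.
p = ((-478)·6 − 26·(-34))/1028 = -496/257; q = (284·(-34) − 26·(-478))/1028 = 693/257.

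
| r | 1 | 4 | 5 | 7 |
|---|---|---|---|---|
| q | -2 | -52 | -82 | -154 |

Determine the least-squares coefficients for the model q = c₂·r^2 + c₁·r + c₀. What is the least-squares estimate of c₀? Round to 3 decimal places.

c₀ = 3.893

Sums needed: Σr^2·r^2 = 3283, Σr^2·r = 533, Σr^2 = 91, Σr·r = 91, Σr = 17, Σ1 = 4.
And Σr^2·q = -10430, Σr·q = -1698, Σq = -290.
Row-reducing yields c₂ = -14/5, c₁ = -224/75, c₀ = 292/75.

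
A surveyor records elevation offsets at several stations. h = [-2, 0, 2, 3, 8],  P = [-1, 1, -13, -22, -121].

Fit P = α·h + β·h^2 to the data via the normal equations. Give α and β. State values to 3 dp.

Compute the Gram sums: Σh·h = 81, Σh·h^2 = 539, Σh^2·h^2 = 4209.
For XᵀP: Σh·P = -1058, Σh^2·P = -7998.
Normal equations: [[81, 539]; [539, 4209]]·[α, β]ᵀ = [-1058, -7998]ᵀ.
Δ = 81·4209 − 539² = 50408.
α = ((-1058)·4209 − 539·(-7998))/50408 = -17775/6301; β = (81·(-7998) − 539·(-1058))/50408 = -9697/6301.

α = -2.821, β = -1.539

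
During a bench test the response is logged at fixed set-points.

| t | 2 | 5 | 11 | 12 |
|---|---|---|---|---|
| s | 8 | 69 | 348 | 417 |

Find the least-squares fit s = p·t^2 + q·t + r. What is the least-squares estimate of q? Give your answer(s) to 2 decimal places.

With design matrix A, AᵀA = [[36018, 3192, 294]; [3192, 294, 30]; [294, 30, 4]] and Aᵀs = [103913, 9193, 842]ᵀ.
Row-reducing yields p = 4934/1671, q = -880/1671, r = -2869/1114.

q = -0.53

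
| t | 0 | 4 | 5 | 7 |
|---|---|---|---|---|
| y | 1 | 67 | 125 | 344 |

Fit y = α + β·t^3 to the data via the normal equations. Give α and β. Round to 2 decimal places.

Normal-equation sums: Σ1 = 4, Σt^3 = 532, Σt^3·t^3 = 137370.
For Mᵀy: Σy = 537, Σt^3·y = 137905.
det = 4·137370 − 532² = 266456.
α = (537·137370 − 532·137905)/266456 = 10585/7012; β = (4·137905 − 532·537)/266456 = 33242/33307.

α = 1.51, β = 1.00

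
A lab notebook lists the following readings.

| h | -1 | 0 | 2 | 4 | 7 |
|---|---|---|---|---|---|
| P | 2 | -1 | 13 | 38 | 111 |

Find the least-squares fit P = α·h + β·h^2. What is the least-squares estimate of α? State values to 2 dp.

Sums needed: Σh·h = 70, Σh·h^2 = 414, Σh^2·h^2 = 2674.
And Σh·P = 953, Σh^2·P = 6101.
Normal equations: [[70, 414]; [414, 2674]]·[α, β]ᵀ = [953, 6101]ᵀ.
det = 70·2674 − 414² = 15784.
α = (953·2674 − 414·6101)/15784 = 5627/3946; β = (70·6101 − 414·953)/15784 = 4066/1973.

α = 1.43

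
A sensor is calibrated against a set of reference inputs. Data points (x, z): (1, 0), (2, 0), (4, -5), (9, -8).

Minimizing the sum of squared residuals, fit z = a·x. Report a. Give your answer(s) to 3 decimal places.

a = -0.902

The normal system MᵀM·[a]ᵀ = Mᵀz is [[102]]·[a]ᵀ = [-92]ᵀ.
a = (-92)/102 = -0.901961.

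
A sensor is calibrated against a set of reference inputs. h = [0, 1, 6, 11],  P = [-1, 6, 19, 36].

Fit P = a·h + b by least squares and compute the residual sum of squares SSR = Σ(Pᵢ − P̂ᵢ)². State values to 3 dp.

Sums needed: Σh·h = 158, Σh = 18, Σ1 = 4.
For XᵀP: Σh·P = 516, ΣP = 60.
XᵀX·[a, b]ᵀ = XᵀP becomes [[158, 18]; [18, 4]]·[a, b]ᵀ = [516, 60]ᵀ.
det = 158·4 − 18² = 308.
a = (516·4 − 18·60)/308 = 246/77; b = (158·60 − 18·516)/308 = 48/77.
Residuals: -125/77, 24/11, -61/77, 18/77; SSR = 622/77.

SSR = 8.078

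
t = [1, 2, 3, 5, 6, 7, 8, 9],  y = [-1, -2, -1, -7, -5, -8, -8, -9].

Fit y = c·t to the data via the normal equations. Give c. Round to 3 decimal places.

c = -1.019

Normal-equation sums: Σt·t = 269.
Moment sums: Σt·y = -274.
Normal equations: [[269]]·[c]ᵀ = [-274]ᵀ.
c = (-274)/269 = -1.01859.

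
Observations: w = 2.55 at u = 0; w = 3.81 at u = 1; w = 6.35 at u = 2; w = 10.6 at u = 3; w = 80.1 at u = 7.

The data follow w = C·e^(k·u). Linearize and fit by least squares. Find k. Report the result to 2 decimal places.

k = 0.50

Let Y = ln w. Fitting Y = k·u + ln C by least squares:
Σu = 13.0000, Σ(u)² = 63.0000, Σln w = 10.8663, Σu·ln w = 42.8000.
Equations: 63.0000·k + 13.0000·ln C = 42.8000;  13.0000·k + 5·ln C = 10.8663.
Solving (det = 146.0000): k = 0.49821, ln C = 0.87792.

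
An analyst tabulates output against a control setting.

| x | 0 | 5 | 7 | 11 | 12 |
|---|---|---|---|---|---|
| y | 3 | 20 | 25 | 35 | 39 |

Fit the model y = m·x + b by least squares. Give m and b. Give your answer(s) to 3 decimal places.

m = 2.915, b = 3.996

AᵀA·[m, b]ᵀ = Aᵀy reads: 339·m + 35·b = 1128;  35·m + 5·b = 122.
det = 339·5 − 35² = 470.
m = (1128·5 − 35·122)/470 = 137/47; b = (339·122 − 35·1128)/470 = 939/235.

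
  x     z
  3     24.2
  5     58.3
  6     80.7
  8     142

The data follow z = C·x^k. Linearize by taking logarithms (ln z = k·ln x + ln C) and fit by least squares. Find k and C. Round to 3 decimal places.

k = 1.794, C = 3.318

Taking logs, ln z = k·ln x + ln C, so regress ln z on ln x.
Σln x = 6.5793, Σ(ln x)² = 11.3317, Σln z = 16.5985, Σln x·ln z = 28.2164.
Equations: 11.3317·k + 6.5793·ln C = 28.2164;  6.5793·k + 4·ln C = 16.5985.
Solving (det = 2.0403): k = 1.79372, ln C = 1.19930, so C = exp(1.19930) = 3.31781.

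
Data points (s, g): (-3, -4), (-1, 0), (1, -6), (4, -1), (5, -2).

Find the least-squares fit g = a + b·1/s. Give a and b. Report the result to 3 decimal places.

The normal equations are: 5·a + (7/60)·b = -13;  (7/60)·a + (7969/3600)·b = -319/60.
Eliminating b: (7969/3600)·(row 1) − (7/60)·(row 2) gives (9949/900)·a = (7969/3600)·(-13) − (7/60)·(-319/60) = -8447/300, so a = -25341/9949.
Then b = ((-319/60) − (7/60)·(-25341/9949))/(7969/3600) = -22560/9949.

a = -2.547, b = -2.268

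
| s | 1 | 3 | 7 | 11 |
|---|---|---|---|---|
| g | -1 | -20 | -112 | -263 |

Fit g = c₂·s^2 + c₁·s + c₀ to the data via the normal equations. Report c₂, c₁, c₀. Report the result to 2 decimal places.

c₂ = -1.96, c₁ = -2.79, c₀ = 4.53

Forming AᵀA = [[17124, 1702, 180]; [1702, 180, 22]; [180, 22, 4]] and Aᵀg = [-37492, -3738, -396]ᵀ gives AᵀA·[c₂, c₁, c₀]ᵀ = Aᵀg.
Inverting the 3×3 Gram matrix, [c₂, c₁, c₀]ᵀ = [-6241/3184, -1109/398, 14425/3184]ᵀ.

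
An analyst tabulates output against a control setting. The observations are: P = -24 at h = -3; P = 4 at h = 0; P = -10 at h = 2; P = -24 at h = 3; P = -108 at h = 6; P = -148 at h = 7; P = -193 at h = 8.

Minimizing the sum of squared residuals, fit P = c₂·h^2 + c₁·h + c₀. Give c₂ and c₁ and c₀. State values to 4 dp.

c₂ = -3.0581, c₁ = -0.1446, c₀ = 3.3236

Setting ∂/∂c₂ … = 0 gives: 7971·c₂ + 1079·c₁ + 171·c₀ = -23964;  1079·c₂ + 171·c₁ + 23·c₀ = -3248;  171·c₂ + 23·c₁ + 7·c₀ = -503.
(Σh^2·h^2 = 7971, Σh^2·h = 1079, Σh^2 = 171, Σh·h = 171, Σh = 23, Σ1 = 7, Σh^2·P = -23964, Σh·P = -3248, ΣP = -503.)
Inverting the 3×3 Gram matrix, [c₂, c₁, c₀]ᵀ = [-253115/82768, -11967/82768, 19649/5912]ᵀ.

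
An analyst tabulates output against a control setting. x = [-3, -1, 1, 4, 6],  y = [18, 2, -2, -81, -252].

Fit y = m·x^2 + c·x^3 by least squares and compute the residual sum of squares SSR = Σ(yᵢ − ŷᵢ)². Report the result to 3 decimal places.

SSR = 4.872

Compute the Gram sums: Σx^2·x^2 = 1635, Σx^2·x^3 = 8557, Σx^3·x^3 = 51483.
Right-hand side: Σx^2·y = -10206, Σx^3·y = -60106.
MᵀM·[m, c]ᵀ = Mᵀy becomes [[1635, 8557]; [8557, 51483]]·[m, c]ᵀ = [-10206, -60106]ᵀ.
Eliminating c: 51483·(row 1) − 8557·(row 2) gives 10952456·m = 51483·(-10206) − 8557·(-60106) = -11108456, so m = -1388557/1369057.
Then c = ((-60106) − 8557·(-1388557/1369057))/51483 = -1367571/1369057.
Residuals: 215622/1369057, 2759100/1369057, 18014/1369057, -1152161/1369057, 381024/1369057; SSR = 6670361/1369057.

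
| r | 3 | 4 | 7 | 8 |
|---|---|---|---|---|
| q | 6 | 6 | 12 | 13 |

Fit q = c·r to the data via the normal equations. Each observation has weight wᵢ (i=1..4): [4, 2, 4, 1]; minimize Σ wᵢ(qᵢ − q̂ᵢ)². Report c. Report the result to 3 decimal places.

Setting ∂/∂c … = 0 gives: 328·c = 560.
c = 560/328 = 1.70732.

c = 1.707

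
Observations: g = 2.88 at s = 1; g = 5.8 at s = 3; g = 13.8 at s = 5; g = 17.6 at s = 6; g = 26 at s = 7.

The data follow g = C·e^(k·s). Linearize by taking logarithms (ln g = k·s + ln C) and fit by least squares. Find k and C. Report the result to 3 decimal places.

k = 0.370, C = 1.987

Taking logs, ln g = k·s + ln C, so regress ln g on s.
Σs = 22.0000, Σ(s)² = 120.0000, Σln g = 11.5663, Σs·ln g = 59.4688.
Equations: 120.0000·k + 22.0000·ln C = 59.4688;  22.0000·k + 5·ln C = 11.5663.
Slope k = (n·Σs·ln g − Σs·Σln g)/(n·Σ(s)² − (Σs)²) = (5·59.4688 − 22.0000·11.5663)/116.0000 = 0.36970; ln C = (Σln g − k·Σs)/n = 0.68659, so C = exp(0.68659) = 1.98693.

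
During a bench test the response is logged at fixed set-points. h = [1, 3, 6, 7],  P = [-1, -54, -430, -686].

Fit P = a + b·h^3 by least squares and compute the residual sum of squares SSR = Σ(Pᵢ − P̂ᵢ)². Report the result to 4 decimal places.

The normal equations are: 4·a + 587·b = -1171;  587·a + 165035·b = -329637.
(Σ1 = 4, Σh^3 = 587, Σh^3·h^3 = 165035, ΣP = -1171, Σh^3·P = -329637.)
det = 4·165035 − 587² = 315571.
a = ((-1171)·165035 − 587·(-329637))/315571 = 240934/315571; b = (4·(-329637) − 587·(-1171))/315571 = -631171/315571.
Residuals: 74666/315571, -240151/315571, 396472/315571, -230987/315571; SSR = 867610/315571.

SSR = 2.7493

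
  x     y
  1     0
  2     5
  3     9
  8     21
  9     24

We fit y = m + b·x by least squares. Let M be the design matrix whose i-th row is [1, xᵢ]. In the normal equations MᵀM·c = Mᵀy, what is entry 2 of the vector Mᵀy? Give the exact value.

421

Entry 2 ↔ basis x, so (Mᵀy)_{2} = Σᵢ (x)·yᵢ = (1)·(0) + (2)·(5) + (3)·(9) + (8)·(21) + (9)·(24) = 421.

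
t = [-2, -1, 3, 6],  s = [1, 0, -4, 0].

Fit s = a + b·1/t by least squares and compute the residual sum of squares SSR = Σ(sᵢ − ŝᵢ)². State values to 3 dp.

The normal system XᵀX·[a, b]ᵀ = Xᵀs is [[4, -1]; [-1, 25/18]]·[a, b]ᵀ = [-3, -11/6]ᵀ.
det = 4·(25/18) − (-1)² = 41/9.
a = ((-3)·(25/18) − (-1)·(-11/6))/(41/9) = -54/41; b = (4·(-11/6) − (-1)·(-3))/(41/9) = -93/41.
Residuals: 97/82, -39/41, -79/41, 139/82; SSR = 729/82.

SSR = 8.890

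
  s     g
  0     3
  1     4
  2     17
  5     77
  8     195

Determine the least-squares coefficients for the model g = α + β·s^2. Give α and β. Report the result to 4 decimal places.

α = 2.8013, β = 2.9999

Normal-equation sums: Σ1 = 5, Σs^2 = 94, Σs^2·s^2 = 4738.
And Σg = 296, Σs^2·g = 14477.
So MᵀM·[α, β]ᵀ = Mᵀg: [[5, 94]; [94, 4738]]·[α, β]ᵀ = [296, 14477]ᵀ.
Determinant 5·4738 − 94² = 14854.
α = (296·4738 − 94·14477)/14854 = 20805/7427; β = (5·14477 − 94·296)/14854 = 44561/14854.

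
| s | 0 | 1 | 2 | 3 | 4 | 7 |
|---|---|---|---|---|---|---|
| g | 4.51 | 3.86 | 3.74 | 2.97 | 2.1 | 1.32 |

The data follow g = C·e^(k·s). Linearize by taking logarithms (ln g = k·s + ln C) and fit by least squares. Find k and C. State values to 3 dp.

k = -0.183, C = 4.785

Taking logs, ln g = k·s + ln C, so regress ln g on s.
Σs = 17.0000, Σ(s)² = 79.0000, Σln g = 6.2842, Σs·ln g = 12.1657.
Equations: 79.0000·k + 17.0000·ln C = 12.1657;  17.0000·k + 6·ln C = 6.2842.
Δ = 79.0000·6 − (17.0000)² = 185.0000; k = (12.1657·6 − 17.0000·6.2842)/185.0000 = -0.18290, ln C = (79.0000·6.2842 − 17.0000·12.1657)/185.0000 = 1.56559, so C = exp(1.56559) = 4.78548.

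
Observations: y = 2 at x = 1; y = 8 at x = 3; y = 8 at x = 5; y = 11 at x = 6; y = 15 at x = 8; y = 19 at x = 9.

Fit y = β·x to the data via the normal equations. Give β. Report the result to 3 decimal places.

β = 1.958

Forming AᵀA = [[216]] and Aᵀy = [423]ᵀ gives AᵀA·[β]ᵀ = Aᵀy.
Hence β = 423 / 216 ≈ 1.95833.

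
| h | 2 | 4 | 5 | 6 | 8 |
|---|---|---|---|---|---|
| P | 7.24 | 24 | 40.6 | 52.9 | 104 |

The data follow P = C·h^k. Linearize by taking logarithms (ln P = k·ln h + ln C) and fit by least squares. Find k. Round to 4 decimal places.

Taking logs, ln P = k·ln h + ln C, so regress ln P on ln h.
Over the data: Σln h = 7.5601, Σ(ln h)² = 12.5270, Σln P = 17.4742, Σln h·ln P = 28.5070.
Normal system: [[12.5270, 7.5601]; [7.5601, 5]]·[k, ln C]ᵀ = [28.5070, 17.4742]ᵀ.
Solving (det = 5.4804): k = 1.90289, ln C = 0.61764.

k = 1.9029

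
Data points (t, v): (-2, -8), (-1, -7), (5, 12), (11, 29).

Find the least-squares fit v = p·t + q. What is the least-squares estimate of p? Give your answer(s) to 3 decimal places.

p = 2.920

The normal equations are: 151·p + 13·q = 402;  13·p + 4·q = 26.
Eliminating q: 4·(row 1) − 13·(row 2) gives 435·p = 4·402 − 13·26 = 1270, so p = 254/87.
Then q = (26 − 13·(254/87))/4 = -260/87.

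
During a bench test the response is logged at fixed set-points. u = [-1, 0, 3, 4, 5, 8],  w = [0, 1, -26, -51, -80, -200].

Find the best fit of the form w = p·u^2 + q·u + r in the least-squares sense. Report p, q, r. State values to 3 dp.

p = -3.054, q = -0.852, r = 1.892

With design matrix A, AᵀA = [[5059, 727, 115]; [727, 115, 19]; [115, 19, 6]] and Aᵀw = [-15850, -2282, -356]ᵀ.
Solving the 3×3 system (Gaussian elimination) gives p = -8144/2667, q = -2272/2667, r = 1682/889.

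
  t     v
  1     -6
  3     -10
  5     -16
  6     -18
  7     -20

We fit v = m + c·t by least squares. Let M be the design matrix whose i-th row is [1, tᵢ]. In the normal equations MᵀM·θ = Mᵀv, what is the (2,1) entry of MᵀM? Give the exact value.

Row 2 ↔ basis t, column 1 ↔ basis 1, so (MᵀM)_{2,1} = Σᵢ t = (1)·(1) + (3)·(1) + (5)·(1) + (6)·(1) + (7)·(1) = 22.

22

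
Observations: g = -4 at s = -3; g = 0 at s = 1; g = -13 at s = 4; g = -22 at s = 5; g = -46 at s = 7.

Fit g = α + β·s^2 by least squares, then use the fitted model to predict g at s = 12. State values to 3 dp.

ĝ = -139.545

From the data, Σ1 = 5, Σs^2 = 100, Σs^2·s^2 = 3364.
For Mᵀg: Σg = -85, Σs^2·g = -3048.
Normal equations: [[5, 100]; [100, 3364]]·[α, β]ᵀ = [-85, -3048]ᵀ.
Determinant 5·3364 − 100² = 6820.
α = ((-85)·3364 − 100·(-3048))/6820 = 943/341; β = (5·(-3048) − 100·(-85))/6820 = -337/341.
At s = 12: ĝ = (943/341)·(1) + (-337/341)·(144) = -1535/11.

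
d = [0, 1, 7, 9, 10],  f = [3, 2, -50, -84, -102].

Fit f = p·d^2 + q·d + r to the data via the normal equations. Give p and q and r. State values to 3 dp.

p = -0.982, q = -0.772, r = 3.342

Sums needed: Σd^2·d^2 = 18963, Σd^2·d = 2073, Σd^2 = 231, Σd·d = 231, Σd = 27, Σ1 = 5.
And Σd^2·f = -19452, Σd·f = -2124, Σf = -231.
AᵀA·[p, q, r]ᵀ = Aᵀf becomes [[18963, 2073, 231]; [2073, 231, 27]; [231, 27, 5]]·[p, q, r]ᵀ = [-19452, -2124, -231]ᵀ.
Solving the 3×3 system (Gaussian elimination) gives p = -6755/6878, q = -5309/6878, r = 11493/3439.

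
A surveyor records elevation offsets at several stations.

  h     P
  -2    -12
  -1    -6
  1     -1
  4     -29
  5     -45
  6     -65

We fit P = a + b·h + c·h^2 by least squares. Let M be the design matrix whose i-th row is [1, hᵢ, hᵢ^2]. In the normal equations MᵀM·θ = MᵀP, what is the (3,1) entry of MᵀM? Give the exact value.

83

Row 3 ↔ basis h^2, column 1 ↔ basis 1, so (MᵀM)_{3,1} = Σᵢ h^2 = (4)·(1) + (1)·(1) + (1)·(1) + (16)·(1) + (25)·(1) + (36)·(1) = 83.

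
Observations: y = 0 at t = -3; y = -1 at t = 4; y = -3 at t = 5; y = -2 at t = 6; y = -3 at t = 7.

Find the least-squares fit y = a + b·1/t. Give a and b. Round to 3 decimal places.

a = -1.481, b = -3.747

With design matrix M, MᵀM = [[5, 179/420]; [179/420, 46181/176400]] and Mᵀy = [-9, -677/420]ᵀ.
Eliminating b: (46181/176400)·(row 1) − (179/420)·(row 2) gives (1381/1225)·a = (46181/176400)·(-9) − (179/420)·(-677/420) = -147223/88200, so a = -147223/99432.
Then b = ((-677/420) − (179/420)·(-147223/99432))/(46181/176400) = -31045/8286.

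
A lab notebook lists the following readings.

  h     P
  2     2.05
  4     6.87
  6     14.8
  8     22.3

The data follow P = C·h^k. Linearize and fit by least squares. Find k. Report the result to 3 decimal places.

k = 1.744

Linearized form: ln P = k·ln h + ln C. From the 4 transformed points,
Sums: Σln h = 5.9506, Σ(ln h)² = 9.9367, Σln P = 8.4442, Σln h·ln P = 14.4531.
Normal system: [[9.9367, 5.9506]; [5.9506, 4]]·[k, ln C]ᵀ = [14.4531, 8.4442]ᵀ.
Solving (det = 4.3368): k = 1.74412, ln C = -0.48360.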